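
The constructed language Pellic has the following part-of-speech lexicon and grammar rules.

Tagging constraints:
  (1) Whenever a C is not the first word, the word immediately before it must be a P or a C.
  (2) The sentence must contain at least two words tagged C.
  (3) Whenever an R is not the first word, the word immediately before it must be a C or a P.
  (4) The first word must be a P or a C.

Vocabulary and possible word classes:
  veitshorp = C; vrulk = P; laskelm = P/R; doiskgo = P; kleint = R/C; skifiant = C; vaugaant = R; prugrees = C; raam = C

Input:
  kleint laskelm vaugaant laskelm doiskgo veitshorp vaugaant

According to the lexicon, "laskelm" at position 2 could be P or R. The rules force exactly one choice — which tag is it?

Candidates per position — 1:kleint {R,C}; 2:laskelm {P,R}; 3:vaugaant {R}; 4:laskelm {P,R}; 5:doiskgo {P}; 6:veitshorp {C}; 7:vaugaant {R}.
If word 1 were R, no tagging could satisfy rule 2; so word 1 is C.
If word 2 were R, no tagging could satisfy rule 3; so word 2 is P.
If word 4 were R, no tagging could satisfy rule 3; so word 4 is P.
The only consistent sequence is: C P R P P C R.
Verifying each rule — rule 1 holds; rule 2 holds; rule 3 holds; rule 4 holds.

P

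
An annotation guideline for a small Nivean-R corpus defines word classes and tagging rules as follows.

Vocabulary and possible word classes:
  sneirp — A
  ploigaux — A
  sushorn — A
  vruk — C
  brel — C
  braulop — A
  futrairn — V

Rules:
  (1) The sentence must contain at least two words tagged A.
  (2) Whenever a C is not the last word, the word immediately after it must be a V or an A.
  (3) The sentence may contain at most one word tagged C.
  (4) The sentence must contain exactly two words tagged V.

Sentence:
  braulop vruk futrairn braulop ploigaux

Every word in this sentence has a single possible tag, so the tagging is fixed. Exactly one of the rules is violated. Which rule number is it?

4

Fixed tagging: A C V A A.
Checking each rule: R1 holds, R2 holds, R3 holds, R4 violated.
Only rule 4 fails.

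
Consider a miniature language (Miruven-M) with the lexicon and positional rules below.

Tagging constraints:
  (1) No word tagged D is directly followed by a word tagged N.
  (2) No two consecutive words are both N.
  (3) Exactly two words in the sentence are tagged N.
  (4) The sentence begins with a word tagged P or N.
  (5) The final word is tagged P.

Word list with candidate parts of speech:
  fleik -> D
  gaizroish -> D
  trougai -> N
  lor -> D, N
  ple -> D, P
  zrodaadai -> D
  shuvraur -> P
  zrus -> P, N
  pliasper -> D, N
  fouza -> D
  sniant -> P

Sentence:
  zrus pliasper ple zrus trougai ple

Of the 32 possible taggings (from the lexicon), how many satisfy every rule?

4

Candidates per position — 1:zrus {P,N}; 2:pliasper {D,N}; 3:ple {D,P}; 4:zrus {P,N}; 5:trougai {N}; 6:ple {D,P}.
There are 32 candidate sequences in total.
The sequences that satisfy every rule: P N D P N P; P N P P N P; N D D P N P; N D P P N P.
Count = 4.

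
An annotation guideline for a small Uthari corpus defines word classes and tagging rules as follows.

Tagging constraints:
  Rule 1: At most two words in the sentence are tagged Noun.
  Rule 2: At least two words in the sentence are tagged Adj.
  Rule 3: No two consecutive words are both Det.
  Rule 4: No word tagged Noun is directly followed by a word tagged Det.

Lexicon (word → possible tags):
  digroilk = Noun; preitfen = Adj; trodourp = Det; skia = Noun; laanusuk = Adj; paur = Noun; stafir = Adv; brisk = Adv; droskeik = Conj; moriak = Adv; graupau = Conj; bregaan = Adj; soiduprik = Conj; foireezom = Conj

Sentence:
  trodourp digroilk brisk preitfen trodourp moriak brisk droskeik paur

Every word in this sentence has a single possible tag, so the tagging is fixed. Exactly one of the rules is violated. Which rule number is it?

2

Fixed tagging: Det Noun Adv Adj Det Adv Adv Conj Noun.
Applying the rules: R1 ok, R2 fails, R3 ok, R4 ok.
Only rule 2 fails.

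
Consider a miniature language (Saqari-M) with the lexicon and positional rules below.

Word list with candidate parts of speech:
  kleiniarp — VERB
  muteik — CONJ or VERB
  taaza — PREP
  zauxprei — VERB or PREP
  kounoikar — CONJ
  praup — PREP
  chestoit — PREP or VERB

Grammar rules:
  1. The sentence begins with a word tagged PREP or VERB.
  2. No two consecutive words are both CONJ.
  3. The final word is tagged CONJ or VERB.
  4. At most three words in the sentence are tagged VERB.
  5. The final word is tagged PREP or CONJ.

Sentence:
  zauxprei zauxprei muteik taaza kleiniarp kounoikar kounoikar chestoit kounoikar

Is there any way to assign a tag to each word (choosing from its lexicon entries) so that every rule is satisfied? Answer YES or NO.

Candidates per position — 1:zauxprei {VERB,PREP}; 2:zauxprei {VERB,PREP}; 3:muteik {CONJ,VERB}; 4:taaza {PREP}; 5:kleiniarp {VERB}; 6:kounoikar {CONJ}; 7:kounoikar {CONJ}; 8:chestoit {PREP,VERB}; 9:kounoikar {CONJ}.
Rule 2 cannot be satisfied by any choice of tags from the lexicon.
So there is no consistent tagging.

NO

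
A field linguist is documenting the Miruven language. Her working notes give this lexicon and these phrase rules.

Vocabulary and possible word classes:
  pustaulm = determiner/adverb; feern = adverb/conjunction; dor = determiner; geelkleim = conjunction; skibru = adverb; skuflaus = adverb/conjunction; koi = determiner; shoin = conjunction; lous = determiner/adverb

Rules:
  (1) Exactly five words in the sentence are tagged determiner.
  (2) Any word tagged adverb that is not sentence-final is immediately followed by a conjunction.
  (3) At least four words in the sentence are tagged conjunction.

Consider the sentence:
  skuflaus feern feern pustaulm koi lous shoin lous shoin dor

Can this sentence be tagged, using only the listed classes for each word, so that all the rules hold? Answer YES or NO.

YES

Candidates per position — 1:skuflaus {adverb,conjunction}; 2:feern {adverb,conjunction}; 3:feern {adverb,conjunction}; 4:pustaulm {determiner,adverb}; 5:koi {determiner}; 6:lous {determiner,adverb}; 7:shoin {conjunction}; 8:lous {determiner,adverb}; 9:shoin {conjunction}; 10:dor {determiner}.
One satisfying assignment: conjunction adverb conjunction determiner determiner determiner conjunction determiner conjunction determiner.
Verifying each rule — rule 1 holds; rule 2 holds; rule 3 holds.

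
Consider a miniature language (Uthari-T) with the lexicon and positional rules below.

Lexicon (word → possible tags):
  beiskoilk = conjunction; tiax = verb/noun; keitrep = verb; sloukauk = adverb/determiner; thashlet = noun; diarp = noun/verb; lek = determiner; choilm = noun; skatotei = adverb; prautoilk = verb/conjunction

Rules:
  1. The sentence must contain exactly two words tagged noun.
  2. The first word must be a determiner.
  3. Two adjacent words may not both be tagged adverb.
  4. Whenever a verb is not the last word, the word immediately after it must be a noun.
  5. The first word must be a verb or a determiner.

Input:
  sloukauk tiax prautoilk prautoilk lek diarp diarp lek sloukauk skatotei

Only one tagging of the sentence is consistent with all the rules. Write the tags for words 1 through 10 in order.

Candidates per position — 1:sloukauk {adverb,determiner}; 2:tiax {verb,noun}; 3:prautoilk {verb,conjunction}; 4:prautoilk {verb,conjunction}; 5:lek {determiner}; 6:diarp {noun,verb}; 7:diarp {noun,verb}; 8:lek {determiner}; 9:sloukauk {adverb,determiner}; 10:skatotei {adverb}.
If word 1 were adverb, no tagging could satisfy rule 2; so word 1 is determiner.
If word 2 were verb, no tagging could satisfy rule 4; so word 2 is noun.
If word 3 were verb, no tagging could satisfy rule 4; so word 3 is conjunction.
If word 4 were verb, no tagging could satisfy rule 4; so word 4 is conjunction.
If word 7 were verb, no tagging could satisfy rule 4; so word 7 is noun.
If word 9 were adverb, no tagging could satisfy rule 3; so word 9 is determiner.
If word 6 were noun, no tagging could satisfy rule 1; so word 6 is verb.
The unique satisfying tagging is: determiner noun conjunction conjunction determiner verb noun determiner determiner adverb.
Rule-by-rule: rule 1 satisfied; rule 2 satisfied; rule 3 satisfied; rule 4 satisfied; rule 5 satisfied.

determiner noun conjunction conjunction determiner verb noun determiner determiner adverb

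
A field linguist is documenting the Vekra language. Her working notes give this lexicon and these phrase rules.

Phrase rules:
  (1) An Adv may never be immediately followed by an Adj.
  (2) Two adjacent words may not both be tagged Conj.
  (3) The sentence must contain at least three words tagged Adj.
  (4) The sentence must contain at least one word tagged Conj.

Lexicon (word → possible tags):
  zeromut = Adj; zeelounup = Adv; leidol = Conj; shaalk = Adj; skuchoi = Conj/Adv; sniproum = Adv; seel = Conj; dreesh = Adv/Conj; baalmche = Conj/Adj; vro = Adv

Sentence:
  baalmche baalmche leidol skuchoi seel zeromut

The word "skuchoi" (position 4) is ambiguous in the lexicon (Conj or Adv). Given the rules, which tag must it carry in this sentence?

Adv

Candidates per position — 1:baalmche {Conj,Adj}; 2:baalmche {Conj,Adj}; 3:leidol {Conj}; 4:skuchoi {Conj,Adv}; 5:seel {Conj}; 6:zeromut {Adj}.
Position 1: Conj is ruled out by rule 3; that leaves Adj.
Position 2: Conj is ruled out by rule 2; that leaves Adj.
Position 4: Conj is ruled out by rule 2; that leaves Adv.
The only consistent sequence is: Adj Adj Conj Adv Conj Adj.
Checking: rule 1 holds; rule 2 holds; rule 3 holds; rule 4 holds.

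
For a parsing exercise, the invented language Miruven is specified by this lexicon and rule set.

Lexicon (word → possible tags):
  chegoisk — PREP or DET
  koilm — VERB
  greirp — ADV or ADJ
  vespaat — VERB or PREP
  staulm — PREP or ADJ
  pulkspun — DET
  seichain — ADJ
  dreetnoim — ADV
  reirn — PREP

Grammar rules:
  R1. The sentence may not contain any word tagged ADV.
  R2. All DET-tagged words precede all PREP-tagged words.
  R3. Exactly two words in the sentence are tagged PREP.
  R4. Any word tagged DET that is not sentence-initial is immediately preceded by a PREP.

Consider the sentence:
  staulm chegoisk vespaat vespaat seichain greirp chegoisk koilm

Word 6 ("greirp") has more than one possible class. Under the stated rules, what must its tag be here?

ADJ

Candidates per position — 1:staulm {PREP,ADJ}; 2:chegoisk {PREP,DET}; 3:vespaat {VERB,PREP}; 4:vespaat {VERB,PREP}; 5:seichain {ADJ}; 6:greirp {ADV,ADJ}; 7:chegoisk {PREP,DET}; 8:koilm {VERB}.
Word 6 cannot be ADV — rule 1 would then fail for every completion. It is ADJ.
Word 7 cannot be DET — rule 4 would then fail for every completion. It is PREP.
The remaining ambiguous positions (1, 2, 3, 4) are resolved jointly — only one combination satisfies every rule.
That leaves exactly one tagging: ADJ PREP VERB VERB ADJ ADJ PREP VERB.
Check: rule 1 ✓; rule 2 ✓; rule 3 ✓; rule 4 ✓.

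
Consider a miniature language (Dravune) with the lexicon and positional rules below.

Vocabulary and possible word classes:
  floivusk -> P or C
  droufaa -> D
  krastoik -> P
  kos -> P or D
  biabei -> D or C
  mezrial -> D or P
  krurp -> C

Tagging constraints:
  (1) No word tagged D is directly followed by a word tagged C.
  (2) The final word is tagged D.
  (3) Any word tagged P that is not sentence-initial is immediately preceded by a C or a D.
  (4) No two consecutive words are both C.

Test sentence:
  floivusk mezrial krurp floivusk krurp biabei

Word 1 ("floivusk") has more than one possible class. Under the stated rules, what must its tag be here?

Candidates per position — 1:floivusk {P,C}; 2:mezrial {D,P}; 3:krurp {C}; 4:floivusk {P,C}; 5:krurp {C}; 6:biabei {D,C}.
If word 2 were D, no tagging could satisfy rule 1; so word 2 is P.
If word 4 were C, no tagging could satisfy rule 4; so word 4 is P.
If word 6 were C, no tagging could satisfy rule 2; so word 6 is D.
If word 1 were P, no tagging could satisfy rule 3; so word 1 is C.
So the tagging must be: C P C P C D.
Verifying each rule — rule 1 ok; rule 2 ok; rule 3 ok; rule 4 ok.

C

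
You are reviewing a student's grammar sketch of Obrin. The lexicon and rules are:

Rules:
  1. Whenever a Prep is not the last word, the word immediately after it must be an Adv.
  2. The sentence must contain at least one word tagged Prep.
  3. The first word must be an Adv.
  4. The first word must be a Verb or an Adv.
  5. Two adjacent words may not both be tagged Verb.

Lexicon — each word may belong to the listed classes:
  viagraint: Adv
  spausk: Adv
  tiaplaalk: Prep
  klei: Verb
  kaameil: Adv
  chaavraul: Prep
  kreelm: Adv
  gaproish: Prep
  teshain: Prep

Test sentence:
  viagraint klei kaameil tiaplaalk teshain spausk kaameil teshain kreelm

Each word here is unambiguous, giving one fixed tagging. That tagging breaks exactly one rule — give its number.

Fixed tagging: Adv Verb Adv Prep Prep Adv Adv Prep Adv.
Rule check: R1 fails, R2 ok, R3 ok, R4 ok, R5 ok.
Only rule 1 fails.

1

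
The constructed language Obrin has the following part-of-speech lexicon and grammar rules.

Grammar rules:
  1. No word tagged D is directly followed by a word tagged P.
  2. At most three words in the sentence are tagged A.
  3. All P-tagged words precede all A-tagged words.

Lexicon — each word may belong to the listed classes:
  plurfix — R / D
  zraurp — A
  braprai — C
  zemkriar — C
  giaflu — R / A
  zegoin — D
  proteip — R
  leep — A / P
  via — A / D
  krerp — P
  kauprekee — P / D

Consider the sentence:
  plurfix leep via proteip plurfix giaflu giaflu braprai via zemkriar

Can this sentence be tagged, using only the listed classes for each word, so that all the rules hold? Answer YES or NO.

YES

Candidates per position — 1:plurfix {R,D}; 2:leep {A,P}; 3:via {A,D}; 4:proteip {R}; 5:plurfix {R,D}; 6:giaflu {R,A}; 7:giaflu {R,A}; 8:braprai {C}; 9:via {A,D}; 10:zemkriar {C}.
One satisfying assignment: R P A R R A R C D C.
Check: rule 1 ✓; rule 2 ✓; rule 3 ✓.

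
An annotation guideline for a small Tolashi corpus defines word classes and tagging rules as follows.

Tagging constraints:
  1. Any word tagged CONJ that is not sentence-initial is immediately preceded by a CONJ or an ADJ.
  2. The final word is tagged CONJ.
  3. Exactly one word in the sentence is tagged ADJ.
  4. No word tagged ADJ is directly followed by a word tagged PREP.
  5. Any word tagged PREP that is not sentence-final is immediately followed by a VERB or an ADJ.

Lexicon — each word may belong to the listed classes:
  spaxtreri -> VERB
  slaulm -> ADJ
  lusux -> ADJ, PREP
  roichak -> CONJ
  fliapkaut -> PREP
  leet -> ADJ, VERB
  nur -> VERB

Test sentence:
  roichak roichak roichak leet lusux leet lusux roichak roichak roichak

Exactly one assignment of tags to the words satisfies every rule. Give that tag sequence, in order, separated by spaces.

CONJ CONJ CONJ VERB PREP VERB ADJ CONJ CONJ CONJ

Candidates per position — 1:roichak {CONJ}; 2:roichak {CONJ}; 3:roichak {CONJ}; 4:leet {ADJ,VERB}; 5:lusux {ADJ,PREP}; 6:leet {ADJ,VERB}; 7:lusux {ADJ,PREP}; 8:roichak {CONJ}; 9:roichak {CONJ}; 10:roichak {CONJ}.
If word 7 were PREP, no tagging could satisfy rule 1; so word 7 is ADJ.
If word 4 were ADJ, no tagging could satisfy rule 3; so word 4 is VERB.
If word 5 were ADJ, no tagging could satisfy rule 3; so word 5 is PREP.
If word 6 were ADJ, no tagging could satisfy rule 3; so word 6 is VERB.
That leaves exactly one tagging: CONJ CONJ CONJ VERB PREP VERB ADJ CONJ CONJ CONJ.
Rule-by-rule: rule 1 holds; rule 2 holds; rule 3 holds; rule 4 holds; rule 5 holds.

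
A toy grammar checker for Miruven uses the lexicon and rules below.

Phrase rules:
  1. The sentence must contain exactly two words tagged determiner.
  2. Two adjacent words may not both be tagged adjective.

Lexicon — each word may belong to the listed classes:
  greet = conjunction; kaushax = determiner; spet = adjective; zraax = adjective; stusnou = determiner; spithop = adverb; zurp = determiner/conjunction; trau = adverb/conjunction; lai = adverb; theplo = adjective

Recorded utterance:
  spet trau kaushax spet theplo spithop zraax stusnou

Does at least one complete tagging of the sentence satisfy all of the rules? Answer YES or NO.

NO

Candidates per position — 1:spet {adjective}; 2:trau {adverb,conjunction}; 3:kaushax {determiner}; 4:spet {adjective}; 5:theplo {adjective}; 6:spithop {adverb}; 7:zraax {adjective}; 8:stusnou {determiner}.
Rule 2 cannot be satisfied by any choice of tags from the lexicon.
So there is no consistent tagging.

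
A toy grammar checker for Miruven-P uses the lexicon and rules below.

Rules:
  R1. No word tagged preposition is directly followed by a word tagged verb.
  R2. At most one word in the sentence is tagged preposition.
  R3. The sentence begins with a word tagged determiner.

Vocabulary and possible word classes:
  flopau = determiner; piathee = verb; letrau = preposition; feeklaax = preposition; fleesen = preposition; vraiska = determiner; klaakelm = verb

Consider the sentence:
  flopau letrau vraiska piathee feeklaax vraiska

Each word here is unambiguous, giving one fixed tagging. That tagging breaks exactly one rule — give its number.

Fixed tagging: determiner preposition determiner verb preposition determiner.
Applying the rules: R1 ok, R2 fails, R3 ok.
Only rule 2 fails.

2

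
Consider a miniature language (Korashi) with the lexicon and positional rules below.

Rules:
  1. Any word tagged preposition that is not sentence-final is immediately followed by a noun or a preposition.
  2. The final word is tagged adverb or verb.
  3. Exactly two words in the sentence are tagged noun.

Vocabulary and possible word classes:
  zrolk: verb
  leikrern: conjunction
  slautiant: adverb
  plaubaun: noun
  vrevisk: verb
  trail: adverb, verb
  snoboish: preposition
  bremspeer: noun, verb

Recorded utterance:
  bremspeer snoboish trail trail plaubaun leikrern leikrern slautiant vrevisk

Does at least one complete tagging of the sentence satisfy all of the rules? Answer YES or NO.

NO

Candidates per position — 1:bremspeer {noun,verb}; 2:snoboish {preposition}; 3:trail {adverb,verb}; 4:trail {adverb,verb}; 5:plaubaun {noun}; 6:leikrern {conjunction}; 7:leikrern {conjunction}; 8:slautiant {adverb}; 9:vrevisk {verb}.
Rule 1 cannot be satisfied by any choice of tags from the lexicon.
So there is no consistent tagging.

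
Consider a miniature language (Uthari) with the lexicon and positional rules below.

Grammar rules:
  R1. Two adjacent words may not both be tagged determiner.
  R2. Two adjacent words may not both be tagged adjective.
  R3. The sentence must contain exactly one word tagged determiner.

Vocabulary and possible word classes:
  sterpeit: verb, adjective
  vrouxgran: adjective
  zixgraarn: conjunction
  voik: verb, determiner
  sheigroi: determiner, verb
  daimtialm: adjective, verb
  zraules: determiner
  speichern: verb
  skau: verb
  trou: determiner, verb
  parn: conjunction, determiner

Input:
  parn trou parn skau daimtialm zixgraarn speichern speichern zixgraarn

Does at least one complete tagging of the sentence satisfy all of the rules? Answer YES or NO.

Candidates per position — 1:parn {conjunction,determiner}; 2:trou {determiner,verb}; 3:parn {conjunction,determiner}; 4:skau {verb}; 5:daimtialm {adjective,verb}; 6:zixgraarn {conjunction}; 7:speichern {verb}; 8:speichern {verb}; 9:zixgraarn {conjunction}.
One satisfying assignment: conjunction determiner conjunction verb verb conjunction verb verb conjunction.
Verifying each rule — rule 1 holds; rule 2 holds; rule 3 holds.

YES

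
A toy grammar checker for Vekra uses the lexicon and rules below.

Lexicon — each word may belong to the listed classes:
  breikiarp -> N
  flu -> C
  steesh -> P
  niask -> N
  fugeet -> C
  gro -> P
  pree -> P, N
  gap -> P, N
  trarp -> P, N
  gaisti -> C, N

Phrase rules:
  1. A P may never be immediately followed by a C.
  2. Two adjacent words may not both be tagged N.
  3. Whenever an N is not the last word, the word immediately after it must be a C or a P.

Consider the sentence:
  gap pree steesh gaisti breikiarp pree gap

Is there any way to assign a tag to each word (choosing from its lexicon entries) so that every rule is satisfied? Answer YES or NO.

Candidates per position — 1:gap {P,N}; 2:pree {P,N}; 3:steesh {P}; 4:gaisti {C,N}; 5:breikiarp {N}; 6:pree {P,N}; 7:gap {P,N}.
Every candidate sequence violates at least one rule; no consistent tagging exists.

NO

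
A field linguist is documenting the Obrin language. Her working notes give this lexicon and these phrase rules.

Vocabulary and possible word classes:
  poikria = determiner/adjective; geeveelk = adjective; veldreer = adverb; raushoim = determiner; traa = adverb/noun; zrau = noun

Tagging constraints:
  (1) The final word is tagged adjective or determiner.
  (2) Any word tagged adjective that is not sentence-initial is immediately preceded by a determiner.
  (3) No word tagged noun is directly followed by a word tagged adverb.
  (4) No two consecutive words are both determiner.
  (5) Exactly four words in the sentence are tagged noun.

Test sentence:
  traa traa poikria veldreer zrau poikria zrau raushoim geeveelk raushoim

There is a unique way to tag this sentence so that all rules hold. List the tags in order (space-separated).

noun noun determiner adverb noun determiner noun determiner adjective determiner

Candidates per position — 1:traa {adverb,noun}; 2:traa {adverb,noun}; 3:poikria {determiner,adjective}; 4:veldreer {adverb}; 5:zrau {noun}; 6:poikria {determiner,adjective}; 7:zrau {noun}; 8:raushoim {determiner}; 9:geeveelk {adjective}; 10:raushoim {determiner}.
Position 1: tagging it adverb would leave rule 5 unsatisfiable, so it must be noun.
Position 2: tagging it adverb would leave rule 3 unsatisfiable, so it must be noun.
Position 3: tagging it adjective would leave rule 2 unsatisfiable, so it must be determiner.
Position 6: tagging it adjective would leave rule 2 unsatisfiable, so it must be determiner.
The unique satisfying tagging is: noun noun determiner adverb noun determiner noun determiner adjective determiner.
Check: rule 1 holds; rule 2 holds; rule 3 holds; rule 4 holds; rule 5 holds.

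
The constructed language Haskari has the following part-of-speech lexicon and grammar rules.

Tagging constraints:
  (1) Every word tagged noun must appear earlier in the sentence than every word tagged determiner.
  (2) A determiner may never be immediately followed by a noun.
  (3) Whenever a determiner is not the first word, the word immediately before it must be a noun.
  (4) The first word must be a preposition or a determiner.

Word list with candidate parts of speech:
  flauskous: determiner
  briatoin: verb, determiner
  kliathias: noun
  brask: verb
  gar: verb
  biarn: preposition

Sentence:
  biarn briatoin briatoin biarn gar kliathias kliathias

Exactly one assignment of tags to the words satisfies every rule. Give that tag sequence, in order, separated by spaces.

Candidates per position — 1:biarn {preposition}; 2:briatoin {verb,determiner}; 3:briatoin {verb,determiner}; 4:biarn {preposition}; 5:gar {verb}; 6:kliathias {noun}; 7:kliathias {noun}.
Position 2: determiner is ruled out by rule 1; that leaves verb.
Position 3: determiner is ruled out by rule 1; that leaves verb.
That leaves exactly one tagging: preposition verb verb preposition verb noun noun.
Rule-by-rule: rule 1 holds; rule 2 holds; rule 3 holds; rule 4 holds.

preposition verb verb preposition verb noun noun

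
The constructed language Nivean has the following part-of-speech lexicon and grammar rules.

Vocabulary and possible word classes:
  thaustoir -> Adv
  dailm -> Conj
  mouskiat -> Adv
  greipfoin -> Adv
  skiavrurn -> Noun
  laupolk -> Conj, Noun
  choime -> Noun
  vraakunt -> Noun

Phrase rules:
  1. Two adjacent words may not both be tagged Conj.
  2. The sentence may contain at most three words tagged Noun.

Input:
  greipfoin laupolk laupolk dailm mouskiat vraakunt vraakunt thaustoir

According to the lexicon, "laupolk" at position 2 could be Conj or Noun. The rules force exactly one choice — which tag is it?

Conj

Candidates per position — 1:greipfoin {Adv}; 2:laupolk {Conj,Noun}; 3:laupolk {Conj,Noun}; 4:dailm {Conj}; 5:mouskiat {Adv}; 6:vraakunt {Noun}; 7:vraakunt {Noun}; 8:thaustoir {Adv}.
Position 3: tagging it Conj would leave rule 1 unsatisfiable, so it must be Noun.
Position 2: tagging it Noun would leave rule 2 unsatisfiable, so it must be Conj.
The only consistent sequence is: Adv Conj Noun Conj Adv Noun Noun Adv.
Rule-by-rule: rule 1 ✓; rule 2 ✓.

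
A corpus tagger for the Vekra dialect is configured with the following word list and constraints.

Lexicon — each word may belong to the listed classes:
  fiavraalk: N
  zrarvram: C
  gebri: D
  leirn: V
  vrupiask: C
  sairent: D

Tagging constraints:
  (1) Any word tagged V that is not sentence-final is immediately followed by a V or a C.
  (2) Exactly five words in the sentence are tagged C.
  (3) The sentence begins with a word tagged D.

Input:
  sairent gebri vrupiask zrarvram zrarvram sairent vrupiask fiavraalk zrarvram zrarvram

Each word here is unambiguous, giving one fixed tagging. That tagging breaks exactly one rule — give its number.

Fixed tagging: D D C C C D C N C C.
Applying the rules: R1 pass, R2 fail, R3 pass.
Only rule 2 fails.

2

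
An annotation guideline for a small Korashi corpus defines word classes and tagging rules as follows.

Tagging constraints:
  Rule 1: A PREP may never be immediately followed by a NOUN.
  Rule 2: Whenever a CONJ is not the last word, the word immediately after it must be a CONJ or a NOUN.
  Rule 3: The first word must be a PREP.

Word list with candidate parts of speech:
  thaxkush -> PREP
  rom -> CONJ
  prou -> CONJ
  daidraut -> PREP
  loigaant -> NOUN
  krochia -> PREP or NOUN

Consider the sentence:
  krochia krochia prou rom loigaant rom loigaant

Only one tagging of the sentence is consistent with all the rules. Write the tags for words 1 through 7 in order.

Candidates per position — 1:krochia {PREP,NOUN}; 2:krochia {PREP,NOUN}; 3:prou {CONJ}; 4:rom {CONJ}; 5:loigaant {NOUN}; 6:rom {CONJ}; 7:loigaant {NOUN}.
At position 1, choosing NOUN makes rule 3 impossible to satisfy; hence PREP.
At position 2, choosing NOUN makes rule 1 impossible to satisfy; hence PREP.
That leaves exactly one tagging: PREP PREP CONJ CONJ NOUN CONJ NOUN.
Check: rule 1 holds; rule 2 holds; rule 3 holds.

PREP PREP CONJ CONJ NOUN CONJ NOUN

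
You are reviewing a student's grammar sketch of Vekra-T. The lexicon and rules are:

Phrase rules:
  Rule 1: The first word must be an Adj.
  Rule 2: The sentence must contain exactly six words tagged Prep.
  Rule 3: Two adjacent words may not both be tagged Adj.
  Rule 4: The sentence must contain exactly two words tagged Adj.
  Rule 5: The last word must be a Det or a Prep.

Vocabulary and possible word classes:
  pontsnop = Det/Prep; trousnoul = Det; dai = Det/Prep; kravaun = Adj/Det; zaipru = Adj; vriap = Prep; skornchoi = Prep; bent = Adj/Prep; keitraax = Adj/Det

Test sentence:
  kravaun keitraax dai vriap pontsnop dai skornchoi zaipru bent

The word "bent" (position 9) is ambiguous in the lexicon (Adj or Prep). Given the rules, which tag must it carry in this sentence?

Prep

Candidates per position — 1:kravaun {Adj,Det}; 2:keitraax {Adj,Det}; 3:dai {Det,Prep}; 4:vriap {Prep}; 5:pontsnop {Det,Prep}; 6:dai {Det,Prep}; 7:skornchoi {Prep}; 8:zaipru {Adj}; 9:bent {Adj,Prep}.
Position 1: Det is ruled out by rule 1; that leaves Adj.
Position 2: Adj is ruled out by rule 3; that leaves Det.
Position 3: Det is ruled out by rule 2; that leaves Prep.
Position 5: Det is ruled out by rule 2; that leaves Prep.
Position 6: Det is ruled out by rule 2; that leaves Prep.
Position 9: Adj is ruled out by rule 2; that leaves Prep.
The only consistent sequence is: Adj Det Prep Prep Prep Prep Prep Adj Prep.
Rule-by-rule: rule 1 holds; rule 2 holds; rule 3 holds; rule 4 holds; rule 5 holds.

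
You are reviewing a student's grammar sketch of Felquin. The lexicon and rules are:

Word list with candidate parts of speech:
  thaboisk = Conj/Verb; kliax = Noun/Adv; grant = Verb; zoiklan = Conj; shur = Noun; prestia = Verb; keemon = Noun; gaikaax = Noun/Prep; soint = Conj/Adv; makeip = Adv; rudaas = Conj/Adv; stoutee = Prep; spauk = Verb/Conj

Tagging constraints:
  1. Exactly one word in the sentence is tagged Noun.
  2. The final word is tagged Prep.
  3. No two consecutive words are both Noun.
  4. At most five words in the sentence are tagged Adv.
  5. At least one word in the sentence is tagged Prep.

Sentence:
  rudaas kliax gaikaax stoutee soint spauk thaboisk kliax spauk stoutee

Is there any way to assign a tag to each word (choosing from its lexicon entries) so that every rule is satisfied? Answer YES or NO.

Candidates per position — 1:rudaas {Conj,Adv}; 2:kliax {Noun,Adv}; 3:gaikaax {Noun,Prep}; 4:stoutee {Prep}; 5:soint {Conj,Adv}; 6:spauk {Verb,Conj}; 7:thaboisk {Conj,Verb}; 8:kliax {Noun,Adv}; 9:spauk {Verb,Conj}; 10:stoutee {Prep}.
One satisfying assignment: Conj Noun Prep Prep Adv Conj Conj Adv Verb Prep.
Checking: rule 1 holds; rule 2 holds; rule 3 holds; rule 4 holds; rule 5 holds.

YES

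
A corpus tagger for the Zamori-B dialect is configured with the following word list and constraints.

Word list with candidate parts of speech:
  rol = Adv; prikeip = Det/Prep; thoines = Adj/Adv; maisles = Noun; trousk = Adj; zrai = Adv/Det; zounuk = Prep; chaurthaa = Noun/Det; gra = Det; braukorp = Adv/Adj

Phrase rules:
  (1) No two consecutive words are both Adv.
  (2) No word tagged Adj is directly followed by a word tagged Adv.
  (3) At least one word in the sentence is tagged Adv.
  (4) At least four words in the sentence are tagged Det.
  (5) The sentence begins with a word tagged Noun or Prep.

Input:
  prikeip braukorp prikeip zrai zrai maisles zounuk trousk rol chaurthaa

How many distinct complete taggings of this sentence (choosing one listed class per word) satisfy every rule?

0

Candidates per position — 1:prikeip {Det,Prep}; 2:braukorp {Adv,Adj}; 3:prikeip {Det,Prep}; 4:zrai {Adv,Det}; 5:zrai {Adv,Det}; 6:maisles {Noun}; 7:zounuk {Prep}; 8:trousk {Adj}; 9:rol {Adv}; 10:chaurthaa {Noun,Det}.
There are 64 candidate sequences in total.
Rule 2 cannot be satisfied by any choice of tags from the lexicon.
So there is no consistent tagging.
Count = 0.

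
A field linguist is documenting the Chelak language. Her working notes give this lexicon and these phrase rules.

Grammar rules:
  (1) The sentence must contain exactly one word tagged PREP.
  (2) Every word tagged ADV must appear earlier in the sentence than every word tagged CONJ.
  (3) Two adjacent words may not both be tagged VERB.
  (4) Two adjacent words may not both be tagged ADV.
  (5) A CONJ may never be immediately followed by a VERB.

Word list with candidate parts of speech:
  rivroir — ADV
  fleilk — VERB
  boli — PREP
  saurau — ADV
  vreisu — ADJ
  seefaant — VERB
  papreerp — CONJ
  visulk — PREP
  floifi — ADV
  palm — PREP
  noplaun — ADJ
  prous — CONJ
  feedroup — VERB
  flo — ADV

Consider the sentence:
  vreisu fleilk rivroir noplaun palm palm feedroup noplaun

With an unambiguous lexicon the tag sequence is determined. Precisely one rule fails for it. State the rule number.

1

Fixed tagging: ADJ VERB ADV ADJ PREP PREP VERB ADJ.
Rule check: R1 violated, R2 holds, R3 holds, R4 holds, R5 holds.
Only rule 1 fails.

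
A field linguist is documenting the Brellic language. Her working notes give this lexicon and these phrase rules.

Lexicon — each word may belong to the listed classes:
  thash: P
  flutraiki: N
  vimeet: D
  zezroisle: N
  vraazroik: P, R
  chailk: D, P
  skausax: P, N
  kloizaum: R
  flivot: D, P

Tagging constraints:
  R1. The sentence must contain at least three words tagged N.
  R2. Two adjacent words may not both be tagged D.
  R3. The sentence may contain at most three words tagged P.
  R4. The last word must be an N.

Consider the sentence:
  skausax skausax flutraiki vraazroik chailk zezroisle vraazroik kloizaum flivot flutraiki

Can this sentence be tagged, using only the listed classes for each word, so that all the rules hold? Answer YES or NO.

Candidates per position — 1:skausax {P,N}; 2:skausax {P,N}; 3:flutraiki {N}; 4:vraazroik {P,R}; 5:chailk {D,P}; 6:zezroisle {N}; 7:vraazroik {P,R}; 8:kloizaum {R}; 9:flivot {D,P}; 10:flutraiki {N}.
One satisfying assignment: P N N R D N P R P N.
Check: rule 1 ✓; rule 2 ✓; rule 3 ✓; rule 4 ✓.

YES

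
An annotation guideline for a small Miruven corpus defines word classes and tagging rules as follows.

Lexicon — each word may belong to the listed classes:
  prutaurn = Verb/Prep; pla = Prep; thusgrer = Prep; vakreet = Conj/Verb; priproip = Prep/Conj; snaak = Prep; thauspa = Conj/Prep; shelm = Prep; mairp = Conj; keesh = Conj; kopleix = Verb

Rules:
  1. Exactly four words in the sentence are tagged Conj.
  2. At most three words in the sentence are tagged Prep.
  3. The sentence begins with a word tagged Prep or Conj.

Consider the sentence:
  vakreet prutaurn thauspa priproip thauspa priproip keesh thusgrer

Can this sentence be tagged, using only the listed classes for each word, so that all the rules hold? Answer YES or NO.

YES

Candidates per position — 1:vakreet {Conj,Verb}; 2:prutaurn {Verb,Prep}; 3:thauspa {Conj,Prep}; 4:priproip {Prep,Conj}; 5:thauspa {Conj,Prep}; 6:priproip {Prep,Conj}; 7:keesh {Conj}; 8:thusgrer {Prep}.
One satisfying assignment: Conj Verb Conj Prep Conj Prep Conj Prep.
Checking: rule 1 holds; rule 2 holds; rule 3 holds.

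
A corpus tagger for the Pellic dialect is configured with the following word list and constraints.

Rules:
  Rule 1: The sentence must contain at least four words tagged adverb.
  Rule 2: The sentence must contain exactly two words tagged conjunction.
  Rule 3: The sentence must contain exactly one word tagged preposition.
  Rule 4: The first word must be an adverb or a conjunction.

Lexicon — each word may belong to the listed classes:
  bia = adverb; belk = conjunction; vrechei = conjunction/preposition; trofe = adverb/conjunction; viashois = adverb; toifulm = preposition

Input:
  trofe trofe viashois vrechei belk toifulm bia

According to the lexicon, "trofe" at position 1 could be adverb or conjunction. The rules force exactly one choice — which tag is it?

Candidates per position — 1:trofe {adverb,conjunction}; 2:trofe {adverb,conjunction}; 3:viashois {adverb}; 4:vrechei {conjunction,preposition}; 5:belk {conjunction}; 6:toifulm {preposition}; 7:bia {adverb}.
Word 1 cannot be conjunction — rule 1 would then fail for every completion. It is adverb.
Word 2 cannot be conjunction — rule 1 would then fail for every completion. It is adverb.
Word 4 cannot be preposition — rule 2 would then fail for every completion. It is conjunction.
So the tagging must be: adverb adverb adverb conjunction conjunction preposition adverb.
Check: rule 1 satisfied; rule 2 satisfied; rule 3 satisfied; rule 4 satisfied.

adverb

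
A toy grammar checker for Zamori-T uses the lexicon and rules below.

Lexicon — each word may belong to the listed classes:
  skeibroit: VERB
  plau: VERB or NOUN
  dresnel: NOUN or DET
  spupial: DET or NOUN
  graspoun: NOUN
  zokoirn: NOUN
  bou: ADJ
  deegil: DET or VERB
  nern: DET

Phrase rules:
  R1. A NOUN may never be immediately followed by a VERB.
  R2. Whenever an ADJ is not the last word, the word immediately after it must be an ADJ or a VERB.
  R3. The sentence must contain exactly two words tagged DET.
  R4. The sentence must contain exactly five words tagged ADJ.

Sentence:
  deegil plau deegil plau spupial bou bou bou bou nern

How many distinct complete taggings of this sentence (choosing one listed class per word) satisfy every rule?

0

Candidates per position — 1:deegil {DET,VERB}; 2:plau {VERB,NOUN}; 3:deegil {DET,VERB}; 4:plau {VERB,NOUN}; 5:spupial {DET,NOUN}; 6:bou {ADJ}; 7:bou {ADJ}; 8:bou {ADJ}; 9:bou {ADJ}; 10:nern {DET}.
There are 32 candidate sequences in total.
Rule 2 cannot be satisfied by any choice of tags from the lexicon.
So there is no consistent tagging.
Count = 0.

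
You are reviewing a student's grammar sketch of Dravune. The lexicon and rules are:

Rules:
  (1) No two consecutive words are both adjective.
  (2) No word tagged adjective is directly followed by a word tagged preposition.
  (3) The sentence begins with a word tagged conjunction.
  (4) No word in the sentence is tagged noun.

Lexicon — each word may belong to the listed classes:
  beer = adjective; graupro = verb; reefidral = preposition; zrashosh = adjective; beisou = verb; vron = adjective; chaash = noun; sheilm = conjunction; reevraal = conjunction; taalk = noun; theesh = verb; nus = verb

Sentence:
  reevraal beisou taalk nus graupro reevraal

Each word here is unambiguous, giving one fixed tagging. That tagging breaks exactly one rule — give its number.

Fixed tagging: conjunction verb noun verb verb conjunction.
Applying the rules: R1 holds, R2 holds, R3 holds, R4 violated.
Only rule 4 fails.

4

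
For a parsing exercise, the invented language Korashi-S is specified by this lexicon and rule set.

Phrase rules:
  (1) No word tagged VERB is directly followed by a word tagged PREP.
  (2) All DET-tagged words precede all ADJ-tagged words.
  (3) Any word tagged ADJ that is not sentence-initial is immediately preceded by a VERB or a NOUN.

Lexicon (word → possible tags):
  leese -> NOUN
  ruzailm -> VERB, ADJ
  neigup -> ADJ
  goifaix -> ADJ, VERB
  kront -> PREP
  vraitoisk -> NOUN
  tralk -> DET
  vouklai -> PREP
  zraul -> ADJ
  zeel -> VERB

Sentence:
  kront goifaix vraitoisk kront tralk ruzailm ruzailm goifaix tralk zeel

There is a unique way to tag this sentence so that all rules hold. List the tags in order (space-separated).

Candidates per position — 1:kront {PREP}; 2:goifaix {ADJ,VERB}; 3:vraitoisk {NOUN}; 4:kront {PREP}; 5:tralk {DET}; 6:ruzailm {VERB,ADJ}; 7:ruzailm {VERB,ADJ}; 8:goifaix {ADJ,VERB}; 9:tralk {DET}; 10:zeel {VERB}.
Position 2: ADJ is ruled out by rule 2; that leaves VERB.
Position 6: ADJ is ruled out by rule 2; that leaves VERB.
Position 7: ADJ is ruled out by rule 2; that leaves VERB.
Position 8: ADJ is ruled out by rule 2; that leaves VERB.
That leaves exactly one tagging: PREP VERB NOUN PREP DET VERB VERB VERB DET VERB.
Checking: rule 1 satisfied; rule 2 satisfied; rule 3 satisfied.

PREP VERB NOUN PREP DET VERB VERB VERB DET VERB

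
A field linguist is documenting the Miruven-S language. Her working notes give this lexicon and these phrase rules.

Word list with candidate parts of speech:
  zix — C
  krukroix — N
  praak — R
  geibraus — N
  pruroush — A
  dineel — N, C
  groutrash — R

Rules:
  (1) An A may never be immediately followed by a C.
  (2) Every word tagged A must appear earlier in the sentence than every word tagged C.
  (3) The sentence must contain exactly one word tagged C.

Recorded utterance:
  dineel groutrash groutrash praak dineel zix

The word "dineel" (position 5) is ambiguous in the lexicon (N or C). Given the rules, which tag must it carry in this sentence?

N

Candidates per position — 1:dineel {N,C}; 2:groutrash {R}; 3:groutrash {R}; 4:praak {R}; 5:dineel {N,C}; 6:zix {C}.
Position 1: C is ruled out by rule 3; that leaves N.
Position 5: C is ruled out by rule 3; that leaves N.
So the tagging must be: N R R R N C.
Checking: rule 1 ✓; rule 2 ✓; rule 3 ✓.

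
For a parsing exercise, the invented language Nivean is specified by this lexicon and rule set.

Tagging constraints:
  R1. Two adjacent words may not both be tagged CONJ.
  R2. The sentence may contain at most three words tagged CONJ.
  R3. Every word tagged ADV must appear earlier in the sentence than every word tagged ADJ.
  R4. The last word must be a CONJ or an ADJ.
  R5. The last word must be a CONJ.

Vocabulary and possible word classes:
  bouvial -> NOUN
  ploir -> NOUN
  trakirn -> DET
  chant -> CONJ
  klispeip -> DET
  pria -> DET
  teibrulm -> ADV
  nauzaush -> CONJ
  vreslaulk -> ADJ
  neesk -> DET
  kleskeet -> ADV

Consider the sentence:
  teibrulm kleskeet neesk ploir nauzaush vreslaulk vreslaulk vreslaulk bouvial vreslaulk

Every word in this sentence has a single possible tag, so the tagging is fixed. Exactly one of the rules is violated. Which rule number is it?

5

Fixed tagging: ADV ADV DET NOUN CONJ ADJ ADJ ADJ NOUN ADJ.
Rule check: R1 ✓, R2 ✓, R3 ✓, R4 ✓, R5 ✗.
Only rule 5 fails.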